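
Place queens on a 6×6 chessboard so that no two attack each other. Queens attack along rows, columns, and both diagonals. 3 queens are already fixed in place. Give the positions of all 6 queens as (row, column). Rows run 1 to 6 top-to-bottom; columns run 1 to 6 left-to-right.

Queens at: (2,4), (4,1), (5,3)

(1,2) (2,4) (3,6) (4,1) (5,3) (6,5)

Row 1: attacked by (2,4)→{3,4,5}; (4,1)→{1,4}; (5,3)→{3}. Safe: 2, 6. Place at column 2.
Row 3: attacked by (1,2)→{2,4}; (2,4)→{3,4,5}; (4,1)→{1,2}; (5,3)→{1,3,5}. Safe: 6. Place at column 6.
Row 6: attacked by (1,2)→{2}; (2,4)→{4}; (3,6)→{3,6}; (4,1)→{1,3}; (5,3)→{2,3,4}. Safe: 5. Place at column 5.
Columns [2, 4, 6, 1, 3, 5], r−c [-1, -2, -3, 3, 2, 1], r+c [3, 6, 9, 5, 8, 11] are all distinct, so no two queens attack.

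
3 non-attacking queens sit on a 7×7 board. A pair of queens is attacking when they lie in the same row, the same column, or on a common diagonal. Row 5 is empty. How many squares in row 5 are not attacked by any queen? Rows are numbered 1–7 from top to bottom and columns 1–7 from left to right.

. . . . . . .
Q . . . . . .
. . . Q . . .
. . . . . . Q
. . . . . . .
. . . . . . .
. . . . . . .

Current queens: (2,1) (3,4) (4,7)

(2,1) attacks row 5 at column 1 and diagonals 4.
(3,4) attacks row 5 at column 4 and diagonals 2, 6.
(4,7) attacks row 5 at column 7 and diagonals 6.
Attacked columns: {1, 2, 4, 6, 7}. Safe: {3, 5}.

2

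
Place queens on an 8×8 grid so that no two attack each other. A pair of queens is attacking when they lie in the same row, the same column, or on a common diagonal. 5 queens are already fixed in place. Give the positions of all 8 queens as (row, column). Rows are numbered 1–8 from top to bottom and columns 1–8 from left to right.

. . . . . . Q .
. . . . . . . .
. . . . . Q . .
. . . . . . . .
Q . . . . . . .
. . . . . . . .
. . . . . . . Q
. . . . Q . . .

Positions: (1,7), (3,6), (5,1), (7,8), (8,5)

(1,7) (2,2) (3,6) (4,3) (5,1) (6,4) (7,8) (8,5)

Row 2: attacked by (1,7)→{6,7,8}; (3,6)→{5,6,7}; (5,1)→{1,4}; (7,8)→{3,8}; (8,5)→{5}. Safe: 2. Place at column 2.
Row 4: attacked by (1,7)→{4,7}; (2,2)→{2,4}; (3,6)→{5,6,7}; (5,1)→{1,2}; (7,8)→{5,8}; (8,5)→{1,5}. Safe: 3. Place at column 3.
Row 6: attacked by (1,7)→{2,7}; (2,2)→{2,6}; (3,6)→{3,6}; (4,3)→{1,3,5}; (5,1)→{1,2}; (7,8)→{7,8}; (8,5)→{3,5,7}. Safe: 4. Place at column 4.
Columns [7, 2, 6, 3, 1, 4, 8, 5], r−c [-6, 0, -3, 1, 4, 2, -1, 3], r+c [8, 4, 9, 7, 6, 10, 15, 13] are all distinct, so no two queens attack.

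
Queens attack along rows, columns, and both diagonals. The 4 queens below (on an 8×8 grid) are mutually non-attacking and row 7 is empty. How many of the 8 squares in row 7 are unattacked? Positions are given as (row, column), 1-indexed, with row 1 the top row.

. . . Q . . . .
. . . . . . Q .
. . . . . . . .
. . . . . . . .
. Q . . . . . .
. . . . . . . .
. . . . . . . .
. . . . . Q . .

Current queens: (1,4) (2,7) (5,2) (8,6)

3

(1,4) attacks row 7 at column 4.
(2,7) attacks row 7 at column 7 and diagonals 2.
(5,2) attacks row 7 at column 2 and diagonals 4.
(8,6) attacks row 7 at column 6 and diagonals 5, 7.
Attacked columns: {2, 4, 5, 6, 7}. Safe: {1, 3, 8}.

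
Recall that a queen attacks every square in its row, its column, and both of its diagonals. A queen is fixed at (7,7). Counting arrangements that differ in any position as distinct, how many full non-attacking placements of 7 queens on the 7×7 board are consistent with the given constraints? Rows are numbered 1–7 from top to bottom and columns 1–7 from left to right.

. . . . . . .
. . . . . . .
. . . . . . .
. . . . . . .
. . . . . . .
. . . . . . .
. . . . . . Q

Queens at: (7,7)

Branch on row 1: col 2 → 1; col 3 → 1; col 4 → 1; col 5 → 1; col 6 → 0.
Sum: 1 + 1 + 1 + 1 + 0 = 4.

4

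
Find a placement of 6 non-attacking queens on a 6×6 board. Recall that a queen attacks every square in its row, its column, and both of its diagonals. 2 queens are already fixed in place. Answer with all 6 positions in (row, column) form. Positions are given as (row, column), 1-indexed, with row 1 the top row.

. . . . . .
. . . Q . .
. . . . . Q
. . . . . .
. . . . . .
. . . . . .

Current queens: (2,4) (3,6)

Row 1: attacked by (2,4)→{3,4,5}; (3,6)→{4,6}. Safe: 1, 2. Place at column 2.
Row 4: attacked by (1,2)→{2,5}; (2,4)→{2,4,6}; (3,6)→{5,6}. Safe: 1, 3. Place at column 1.
Row 5: attacked by (1,2)→{2,6}; (2,4)→{1,4}; (3,6)→{4,6}; (4,1)→{1,2}. Safe: 3, 5. Place at column 3.
Row 6: attacked by (1,2)→{2}; (2,4)→{4}; (3,6)→{3,6}; (4,1)→{1,3}; (5,3)→{2,3,4}. Safe: 5. Place at column 5.
Columns [2, 4, 6, 1, 3, 5], r−c [-1, -2, -3, 3, 2, 1], r+c [3, 6, 9, 5, 8, 11] are all distinct, so no two queens attack.

(1,2) (2,4) (3,6) (4,1) (5,3) (6,5)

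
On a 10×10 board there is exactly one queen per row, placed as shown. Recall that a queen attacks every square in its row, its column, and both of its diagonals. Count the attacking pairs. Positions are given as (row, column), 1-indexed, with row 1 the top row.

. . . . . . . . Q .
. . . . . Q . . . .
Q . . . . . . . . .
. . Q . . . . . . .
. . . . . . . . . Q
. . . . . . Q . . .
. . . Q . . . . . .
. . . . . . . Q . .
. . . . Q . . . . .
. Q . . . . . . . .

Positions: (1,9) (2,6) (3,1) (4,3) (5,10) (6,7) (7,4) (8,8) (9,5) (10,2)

0

All columns are distinct and no two queens satisfy |Δrow| = |Δcol|, so no pair attacks.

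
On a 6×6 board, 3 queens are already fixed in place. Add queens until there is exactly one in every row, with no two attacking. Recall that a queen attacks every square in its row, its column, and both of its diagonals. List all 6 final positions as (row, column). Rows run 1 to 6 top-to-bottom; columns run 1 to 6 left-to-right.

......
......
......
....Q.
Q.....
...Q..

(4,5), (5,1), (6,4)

(1,3) (2,6) (3,2) (4,5) (5,1) (6,4)

Row 1: attacked by (4,5)→{2,5}; (5,1)→{1,5}; (6,4)→{4}. Safe: 3, 6. Place at column 3.
Row 2: attacked by (1,3)→{2,3,4}; (4,5)→{3,5}; (5,1)→{1,4}; (6,4)→{4}. Safe: 6. Place at column 6.
Row 3: attacked by (1,3)→{1,3,5}; (2,6)→{5,6}; (4,5)→{4,5,6}; (5,1)→{1,3}; (6,4)→{1,4}. Safe: 2. Place at column 2.
Columns [3, 6, 2, 5, 1, 4], r−c [-2, -4, 1, -1, 4, 2], r+c [4, 8, 5, 9, 6, 10] are all distinct, so no two queens attack.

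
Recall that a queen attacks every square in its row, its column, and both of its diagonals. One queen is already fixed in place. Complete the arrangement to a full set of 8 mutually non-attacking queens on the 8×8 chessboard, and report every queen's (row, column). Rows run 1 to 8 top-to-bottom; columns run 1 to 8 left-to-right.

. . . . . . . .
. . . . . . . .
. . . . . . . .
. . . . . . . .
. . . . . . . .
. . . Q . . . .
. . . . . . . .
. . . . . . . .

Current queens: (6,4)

Row 1: attacked by (6,4)→{4}. Safe: 1, 2, 3, 5, 6, 7, 8. Place at column 1.
Row 2: attacked by (1,1)→{1,2}; (6,4)→{4,8}. Safe: 3, 5, 6, 7. Place at column 6.
Row 3: attacked by (1,1)→{1,3}; (2,6)→{5,6,7}; (6,4)→{1,4,7}. Safe: 2, 8. Place at column 8.
Row 4: attacked by (1,1)→{1,4}; (2,6)→{4,6,8}; (3,8)→{7,8}; (6,4)→{2,4,6}. Safe: 3, 5. Place at column 3.
Row 5: attacked by (1,1)→{1,5}; (2,6)→{3,6}; (3,8)→{6,8}; (4,3)→{2,3,4}; (6,4)→{3,4,5}. Safe: 7. Place at column 7.
Row 7: attacked by (1,1)→{1,7}; (2,6)→{1,6}; (3,8)→{4,8}; (4,3)→{3,6}; (5,7)→{5,7}; (6,4)→{3,4,5}. Safe: 2. Place at column 2.
Row 8: attacked by (1,1)→{1,8}; (2,6)→{6}; (3,8)→{3,8}; (4,3)→{3,7}; (5,7)→{4,7}; (6,4)→{2,4,6}; (7,2)→{1,2,3}. Safe: 5. Place at column 5.
Columns [1, 6, 8, 3, 7, 4, 2, 5], r−c [0, -4, -5, 1, -2, 2, 5, 3], r+c [2, 8, 11, 7, 12, 10, 9, 13] are all distinct, so no two queens attack.

(1,1) (2,6) (3,8) (4,3) (5,7) (6,4) (7,2) (8,5)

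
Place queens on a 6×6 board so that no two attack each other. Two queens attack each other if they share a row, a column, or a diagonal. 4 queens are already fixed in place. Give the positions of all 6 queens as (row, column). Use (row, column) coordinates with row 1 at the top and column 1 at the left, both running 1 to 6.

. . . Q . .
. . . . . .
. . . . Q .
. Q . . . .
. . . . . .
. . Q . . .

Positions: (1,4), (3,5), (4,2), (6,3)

(1,4) (2,1) (3,5) (4,2) (5,6) (6,3)

Row 2: attacked by (1,4)→{3,4,5}; (3,5)→{4,5,6}; (4,2)→{2,4}; (6,3)→{3}. Safe: 1. Place at column 1.
Row 5: attacked by (1,4)→{4}; (2,1)→{1,4}; (3,5)→{3,5}; (4,2)→{1,2,3}; (6,3)→{2,3,4}. Safe: 6. Place at column 6.
Columns [4, 1, 5, 2, 6, 3], r−c [-3, 1, -2, 2, -1, 3], r+c [5, 3, 8, 6, 11, 9] are all distinct, so no two queens attack.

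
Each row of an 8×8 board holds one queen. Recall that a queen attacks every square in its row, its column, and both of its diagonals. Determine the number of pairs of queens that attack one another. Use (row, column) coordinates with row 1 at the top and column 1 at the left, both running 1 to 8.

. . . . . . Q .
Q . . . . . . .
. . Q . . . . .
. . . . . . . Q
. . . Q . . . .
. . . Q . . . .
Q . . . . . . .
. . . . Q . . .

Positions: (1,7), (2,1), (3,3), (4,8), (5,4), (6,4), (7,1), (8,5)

Same column: (2,1)–(7,1) (column 1); (5,4)–(6,4) (column 4).
Same diagonal: (1,7)–(7,1) (|1−7| = |7−1| = 6); (2,1)–(5,4) (|2−5| = |1−4| = 3).
Total attacking pairs: 4.

4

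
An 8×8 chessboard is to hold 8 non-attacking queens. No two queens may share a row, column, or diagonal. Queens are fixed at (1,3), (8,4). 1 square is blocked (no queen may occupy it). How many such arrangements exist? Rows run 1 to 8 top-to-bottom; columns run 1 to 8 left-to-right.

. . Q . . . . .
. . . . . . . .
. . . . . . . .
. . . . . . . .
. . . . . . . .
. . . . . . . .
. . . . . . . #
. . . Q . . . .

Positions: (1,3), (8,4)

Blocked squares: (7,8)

2

Branch on row 2: col 1 → 0; col 5 → 0; col 6 → 2; col 7 → 0; col 8 → 0.
Sum: 0 + 0 + 2 + 0 + 0 = 2.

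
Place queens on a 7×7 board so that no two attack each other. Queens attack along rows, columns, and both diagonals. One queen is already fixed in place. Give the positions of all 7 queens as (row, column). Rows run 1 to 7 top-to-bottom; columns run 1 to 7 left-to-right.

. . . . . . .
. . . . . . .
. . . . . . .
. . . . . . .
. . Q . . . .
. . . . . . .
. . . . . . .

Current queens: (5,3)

(1,5) (2,1) (3,4) (4,7) (5,3) (6,6) (7,2)

Row 1: attacked by (5,3)→{3,7}. Safe: 1, 2, 4, 5, 6. Place at column 5.
Row 2: attacked by (1,5)→{4,5,6}; (5,3)→{3,6}. Safe: 1, 2, 7. Place at column 1.
Row 3: attacked by (1,5)→{3,5,7}; (2,1)→{1,2}; (5,3)→{1,3,5}. Safe: 4, 6. Place at column 4.
Row 4: attacked by (1,5)→{2,5}; (2,1)→{1,3}; (3,4)→{3,4,5}; (5,3)→{2,3,4}. Safe: 6, 7. Place at column 7.
Row 6: attacked by (1,5)→{5}; (2,1)→{1,5}; (3,4)→{1,4,7}; (4,7)→{5,7}; (5,3)→{2,3,4}. Safe: 6. Place at column 6.
Row 7: attacked by (1,5)→{5}; (2,1)→{1,6}; (3,4)→{4}; (4,7)→{4,7}; (5,3)→{1,3,5}; (6,6)→{5,6,7}. Safe: 2. Place at column 2.
Columns [5, 1, 4, 7, 3, 6, 2], r−c [-4, 1, -1, -3, 2, 0, 5], r+c [6, 3, 7, 11, 8, 12, 9] are all distinct, so no two queens attack.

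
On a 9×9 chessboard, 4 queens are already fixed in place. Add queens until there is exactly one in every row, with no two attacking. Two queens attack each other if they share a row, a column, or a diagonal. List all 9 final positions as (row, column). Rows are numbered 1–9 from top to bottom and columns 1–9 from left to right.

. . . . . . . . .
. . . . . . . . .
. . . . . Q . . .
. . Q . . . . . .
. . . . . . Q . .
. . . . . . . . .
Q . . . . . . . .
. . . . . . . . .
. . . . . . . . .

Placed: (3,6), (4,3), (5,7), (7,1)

(1,2) (2,9) (3,6) (4,3) (5,7) (6,4) (7,1) (8,8) (9,5)

Row 1: attacked by (3,6)→{4,6,8}; (4,3)→{3,6}; (5,7)→{3,7}; (7,1)→{1,7}. Safe: 2, 5, 9. Place at column 2.
Row 2: attacked by (1,2)→{1,2,3}; (3,6)→{5,6,7}; (4,3)→{1,3,5}; (5,7)→{4,7}; (7,1)→{1,6}. Safe: 8, 9. Place at column 9.
Row 6: attacked by (1,2)→{2,7}; (2,9)→{5,9}; (3,6)→{3,6,9}; (4,3)→{1,3,5}; (5,7)→{6,7,8}; (7,1)→{1,2}. Safe: 4. Place at column 4.
Row 8: attacked by (1,2)→{2,9}; (2,9)→{3,9}; (3,6)→{1,6}; (4,3)→{3,7}; (5,7)→{4,7}; (6,4)→{2,4,6}; (7,1)→{1,2}. Safe: 5, 8. Place at column 8.
Row 9: attacked by (1,2)→{2}; (2,9)→{2,9}; (3,6)→{6}; (4,3)→{3,8}; (5,7)→{3,7}; (6,4)→{1,4,7}; (7,1)→{1,3}; (8,8)→{7,8,9}. Safe: 5. Place at column 5.
Columns [2, 9, 6, 3, 7, 4, 1, 8, 5], r−c [-1, -7, -3, 1, -2, 2, 6, 0, 4], r+c [3, 11, 9, 7, 12, 10, 8, 16, 14] are all distinct, so no two queens attack.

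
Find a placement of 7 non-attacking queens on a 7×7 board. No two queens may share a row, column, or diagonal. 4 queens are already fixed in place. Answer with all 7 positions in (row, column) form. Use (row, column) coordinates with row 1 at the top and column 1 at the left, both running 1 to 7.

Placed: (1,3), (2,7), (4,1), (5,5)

(1,3) (2,7) (3,4) (4,1) (5,5) (6,2) (7,6)

Row 3: attacked by (1,3)→{1,3,5}; (2,7)→{6,7}; (4,1)→{1,2}; (5,5)→{3,5,7}. Safe: 4. Place at column 4.
Row 6: attacked by (1,3)→{3}; (2,7)→{3,7}; (3,4)→{1,4,7}; (4,1)→{1,3}; (5,5)→{4,5,6}. Safe: 2. Place at column 2.
Row 7: attacked by (1,3)→{3}; (2,7)→{2,7}; (3,4)→{4}; (4,1)→{1,4}; (5,5)→{3,5,7}; (6,2)→{1,2,3}. Safe: 6. Place at column 6.
Columns [3, 7, 4, 1, 5, 2, 6], r−c [-2, -5, -1, 3, 0, 4, 1], r+c [4, 9, 7, 5, 10, 8, 13] are all distinct, so no two queens attack.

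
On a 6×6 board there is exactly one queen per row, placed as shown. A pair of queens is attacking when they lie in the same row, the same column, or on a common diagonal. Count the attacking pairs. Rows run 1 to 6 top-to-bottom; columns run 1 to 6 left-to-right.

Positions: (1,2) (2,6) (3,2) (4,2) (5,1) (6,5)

Same column: (1,2)–(3,2) (column 2); (1,2)–(4,2) (column 2); (3,2)–(4,2) (column 2).
Same diagonal: (3,2)–(6,5) (|3−6| = |2−5| = 3); (4,2)–(5,1) (|4−5| = |2−1| = 1).
Total attacking pairs: 5.

5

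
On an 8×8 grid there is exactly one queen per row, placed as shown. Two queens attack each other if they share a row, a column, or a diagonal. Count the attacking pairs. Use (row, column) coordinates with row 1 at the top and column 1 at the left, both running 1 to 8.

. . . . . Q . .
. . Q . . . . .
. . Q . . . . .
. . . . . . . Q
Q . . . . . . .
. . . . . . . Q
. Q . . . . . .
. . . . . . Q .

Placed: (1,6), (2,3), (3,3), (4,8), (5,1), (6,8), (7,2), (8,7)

Same column: (2,3)–(3,3) (column 3); (4,8)–(6,8) (column 8).
Same diagonal: (3,3)–(5,1) (|3−5| = |3−1| = 2).
Total attacking pairs: 3.

3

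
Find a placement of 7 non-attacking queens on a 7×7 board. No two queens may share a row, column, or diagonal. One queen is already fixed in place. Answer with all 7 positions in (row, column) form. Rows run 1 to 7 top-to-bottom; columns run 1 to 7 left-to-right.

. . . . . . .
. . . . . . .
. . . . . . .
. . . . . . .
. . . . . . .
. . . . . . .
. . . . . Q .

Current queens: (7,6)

(1,1) (2,3) (3,5) (4,7) (5,2) (6,4) (7,6)

Row 1: attacked by (7,6)→{6}. Safe: 1, 2, 3, 4, 5, 7. Place at column 1.
Row 2: attacked by (1,1)→{1,2}; (7,6)→{1,6}. Safe: 3, 4, 5, 7. Place at column 3.
Row 3: attacked by (1,1)→{1,3}; (2,3)→{2,3,4}; (7,6)→{2,6}. Safe: 5, 7. Place at column 5.
Row 4: attacked by (1,1)→{1,4}; (2,3)→{1,3,5}; (3,5)→{4,5,6}; (7,6)→{3,6}. Safe: 2, 7. Place at column 7.
Row 5: attacked by (1,1)→{1,5}; (2,3)→{3,6}; (3,5)→{3,5,7}; (4,7)→{6,7}; (7,6)→{4,6}. Safe: 2. Place at column 2.
Row 6: attacked by (1,1)→{1,6}; (2,3)→{3,7}; (3,5)→{2,5}; (4,7)→{5,7}; (5,2)→{1,2,3}; (7,6)→{5,6,7}. Safe: 4. Place at column 4.
Columns [1, 3, 5, 7, 2, 4, 6], r−c [0, -1, -2, -3, 3, 2, 1], r+c [2, 5, 8, 11, 7, 10, 13] are all distinct, so no two queens attack.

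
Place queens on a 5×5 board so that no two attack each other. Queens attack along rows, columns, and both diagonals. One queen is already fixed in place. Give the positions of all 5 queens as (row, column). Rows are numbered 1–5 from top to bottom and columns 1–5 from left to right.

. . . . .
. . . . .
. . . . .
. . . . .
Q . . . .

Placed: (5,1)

(1,4) (2,2) (3,5) (4,3) (5,1)

Row 1: attacked by (5,1)→{1,5}. Safe: 2, 3, 4. Place at column 4.
Row 2: attacked by (1,4)→{3,4,5}; (5,1)→{1,4}. Safe: 2. Place at column 2.
Row 3: attacked by (1,4)→{2,4}; (2,2)→{1,2,3}; (5,1)→{1,3}. Safe: 5. Place at column 5.
Row 4: attacked by (1,4)→{1,4}; (2,2)→{2,4}; (3,5)→{4,5}; (5,1)→{1,2}. Safe: 3. Place at column 3.
Columns [4, 2, 5, 3, 1], r−c [-3, 0, -2, 1, 4], r+c [5, 4, 8, 7, 6] are all distinct, so no two queens attack.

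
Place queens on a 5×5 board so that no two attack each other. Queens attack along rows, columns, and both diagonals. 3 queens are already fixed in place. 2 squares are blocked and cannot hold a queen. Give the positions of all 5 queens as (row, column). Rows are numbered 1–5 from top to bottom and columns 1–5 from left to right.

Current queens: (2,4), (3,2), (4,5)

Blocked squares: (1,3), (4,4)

Row 1: attacked by (2,4)→{3,4,5}; (3,2)→{2,4}; (4,5)→{2,5}. Blocked: 3. Safe: 1. Place at column 1.
Row 5: attacked by (1,1)→{1,5}; (2,4)→{1,4}; (3,2)→{2,4}; (4,5)→{4,5}. Safe: 3. Place at column 3.
Columns [1, 4, 2, 5, 3], r−c [0, -2, 1, -1, 2], r+c [2, 6, 5, 9, 8] are all distinct, so no two queens attack.

(1,1) (2,4) (3,2) (4,5) (5,3)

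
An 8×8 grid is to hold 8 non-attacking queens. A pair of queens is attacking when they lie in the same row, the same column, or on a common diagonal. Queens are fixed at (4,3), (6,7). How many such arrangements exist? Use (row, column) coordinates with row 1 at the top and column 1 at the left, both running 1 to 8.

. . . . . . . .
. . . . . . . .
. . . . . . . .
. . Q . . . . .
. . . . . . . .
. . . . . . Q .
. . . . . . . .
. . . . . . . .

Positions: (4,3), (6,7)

3

Branch on row 1: col 1 → 0; col 4 → 2; col 5 → 0; col 8 → 1.
Sum: 0 + 2 + 0 + 1 = 3.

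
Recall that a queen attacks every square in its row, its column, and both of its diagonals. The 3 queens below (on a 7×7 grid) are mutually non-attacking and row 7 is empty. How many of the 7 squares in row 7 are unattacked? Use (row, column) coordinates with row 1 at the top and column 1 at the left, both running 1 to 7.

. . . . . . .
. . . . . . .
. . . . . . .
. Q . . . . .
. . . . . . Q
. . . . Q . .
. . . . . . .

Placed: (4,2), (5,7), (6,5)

2

(4,2) attacks row 7 at column 2 and diagonals 5.
(5,7) attacks row 7 at column 7 and diagonals 5.
(6,5) attacks row 7 at column 5 and diagonals 4, 6.
Attacked columns: {2, 4, 5, 6, 7}. Safe: {1, 3}.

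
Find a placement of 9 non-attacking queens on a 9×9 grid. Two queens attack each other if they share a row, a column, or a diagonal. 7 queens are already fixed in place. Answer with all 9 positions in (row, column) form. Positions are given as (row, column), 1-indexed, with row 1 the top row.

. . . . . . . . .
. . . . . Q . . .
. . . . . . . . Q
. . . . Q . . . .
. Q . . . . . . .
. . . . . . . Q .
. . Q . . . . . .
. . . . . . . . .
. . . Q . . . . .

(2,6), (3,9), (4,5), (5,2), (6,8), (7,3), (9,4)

(1,1) (2,6) (3,9) (4,5) (5,2) (6,8) (7,3) (8,7) (9,4)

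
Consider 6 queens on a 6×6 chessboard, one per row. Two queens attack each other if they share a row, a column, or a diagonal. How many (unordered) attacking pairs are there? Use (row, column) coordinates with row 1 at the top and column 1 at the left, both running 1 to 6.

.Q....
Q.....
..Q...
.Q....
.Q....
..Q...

7

Same column: (1,2)–(4,2) (column 2); (1,2)–(5,2) (column 2); (3,3)–(6,3) (column 3); (4,2)–(5,2) (column 2).
Same diagonal: (1,2)–(2,1) (|1−2| = |2−1| = 1); (3,3)–(4,2) (|3−4| = |3−2| = 1); (5,2)–(6,3) (|5−6| = |2−3| = 1).
Total attacking pairs: 7.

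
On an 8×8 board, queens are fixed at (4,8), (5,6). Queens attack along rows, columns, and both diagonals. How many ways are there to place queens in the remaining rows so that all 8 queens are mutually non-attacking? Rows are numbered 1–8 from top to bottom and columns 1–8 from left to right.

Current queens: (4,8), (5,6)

6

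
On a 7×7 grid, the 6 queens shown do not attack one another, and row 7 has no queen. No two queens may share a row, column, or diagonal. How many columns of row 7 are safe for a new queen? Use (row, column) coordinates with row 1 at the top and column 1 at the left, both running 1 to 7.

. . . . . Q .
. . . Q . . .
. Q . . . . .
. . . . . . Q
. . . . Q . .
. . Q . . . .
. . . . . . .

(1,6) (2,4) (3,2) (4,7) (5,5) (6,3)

1

(1,6) attacks row 7 at column 6.
(2,4) attacks row 7 at column 4.
(3,2) attacks row 7 at column 2 and diagonals 6.
(4,7) attacks row 7 at column 7 and diagonals 4.
(5,5) attacks row 7 at column 5 and diagonals 3, 7.
(6,3) attacks row 7 at column 3 and diagonals 2, 4.
Attacked columns: {2, 3, 4, 5, 6, 7}. Safe: {1}.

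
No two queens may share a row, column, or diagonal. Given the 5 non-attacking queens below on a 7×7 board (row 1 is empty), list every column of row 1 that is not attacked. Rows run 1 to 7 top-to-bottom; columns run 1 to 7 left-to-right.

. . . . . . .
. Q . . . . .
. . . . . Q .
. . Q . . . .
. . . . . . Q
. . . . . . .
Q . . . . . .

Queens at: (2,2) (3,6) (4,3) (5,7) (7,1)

columns 5

(2,2) attacks row 1 at column 2 and diagonals 1, 3.
(3,6) attacks row 1 at column 6 and diagonals 4.
(4,3) attacks row 1 at column 3 and diagonals 6.
(5,7) attacks row 1 at column 7 and diagonals 3.
(7,1) attacks row 1 at column 1 and diagonals 7.
Attacked columns: {1, 2, 3, 4, 6, 7}. Safe: {5}.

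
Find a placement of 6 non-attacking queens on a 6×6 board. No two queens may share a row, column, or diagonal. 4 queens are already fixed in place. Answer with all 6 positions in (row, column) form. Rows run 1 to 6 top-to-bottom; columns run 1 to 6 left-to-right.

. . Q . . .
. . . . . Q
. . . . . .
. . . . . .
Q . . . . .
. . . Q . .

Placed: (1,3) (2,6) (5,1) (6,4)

Row 3: attacked by (1,3)→{1,3,5}; (2,6)→{5,6}; (5,1)→{1,3}; (6,4)→{1,4}. Safe: 2. Place at column 2.
Row 4: attacked by (1,3)→{3,6}; (2,6)→{4,6}; (3,2)→{1,2,3}; (5,1)→{1,2}; (6,4)→{2,4,6}. Safe: 5. Place at column 5.
Columns [3, 6, 2, 5, 1, 4], r−c [-2, -4, 1, -1, 4, 2], r+c [4, 8, 5, 9, 6, 10] are all distinct, so no two queens attack.

(1,3) (2,6) (3,2) (4,5) (5,1) (6,4)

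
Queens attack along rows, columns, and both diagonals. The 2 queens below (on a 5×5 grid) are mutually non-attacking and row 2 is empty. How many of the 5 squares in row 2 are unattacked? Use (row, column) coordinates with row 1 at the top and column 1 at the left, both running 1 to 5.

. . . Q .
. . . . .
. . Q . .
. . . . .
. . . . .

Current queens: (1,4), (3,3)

(1,4) attacks row 2 at column 4 and diagonals 3, 5.
(3,3) attacks row 2 at column 3 and diagonals 2, 4.
Attacked columns: {2, 3, 4, 5}. Safe: {1}.

1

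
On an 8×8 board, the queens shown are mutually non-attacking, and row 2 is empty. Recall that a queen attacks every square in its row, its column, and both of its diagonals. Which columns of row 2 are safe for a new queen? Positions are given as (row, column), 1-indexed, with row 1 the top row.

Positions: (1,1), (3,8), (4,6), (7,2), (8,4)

columns 3, 5

(1,1) attacks row 2 at column 1 and diagonals 2.
(3,8) attacks row 2 at column 8 and diagonals 7.
(4,6) attacks row 2 at column 6 and diagonals 4, 8.
(7,2) attacks row 2 at column 2 and diagonals 7.
(8,4) attacks row 2 at column 4.
Attacked columns: {1, 2, 4, 6, 7, 8}. Safe: {3, 5}.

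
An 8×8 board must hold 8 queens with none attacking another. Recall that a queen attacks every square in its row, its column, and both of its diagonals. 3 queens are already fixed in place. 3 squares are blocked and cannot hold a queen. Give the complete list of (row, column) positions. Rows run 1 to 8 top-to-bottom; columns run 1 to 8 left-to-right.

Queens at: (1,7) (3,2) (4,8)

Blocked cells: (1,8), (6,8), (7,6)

(1,7) (2,4) (3,2) (4,8) (5,6) (6,1) (7,3) (8,5)

Row 2: attacked by (1,7)→{6,7,8}; (3,2)→{1,2,3}; (4,8)→{6,8}. Safe: 4, 5. Place at column 4.
Row 5: attacked by (1,7)→{3,7}; (2,4)→{1,4,7}; (3,2)→{2,4}; (4,8)→{7,8}. Safe: 5, 6. Place at column 6.
Row 6: attacked by (1,7)→{2,7}; (2,4)→{4,8}; (3,2)→{2,5}; (4,8)→{6,8}; (5,6)→{5,6,7}. Blocked: 8. Safe: 1, 3. Place at column 1.
Row 7: attacked by (1,7)→{1,7}; (2,4)→{4}; (3,2)→{2,6}; (4,8)→{5,8}; (5,6)→{4,6,8}; (6,1)→{1,2}. Blocked: 6. Safe: 3. Place at column 3.
Row 8: attacked by (1,7)→{7}; (2,4)→{4}; (3,2)→{2,7}; (4,8)→{4,8}; (5,6)→{3,6}; (6,1)→{1,3}; (7,3)→{2,3,4}. Safe: 5. Place at column 5.
Columns [7, 4, 2, 8, 6, 1, 3, 5], r−c [-6, -2, 1, -4, -1, 5, 4, 3], r+c [8, 6, 5, 12, 11, 7, 10, 13] are all distinct, so no two queens attack.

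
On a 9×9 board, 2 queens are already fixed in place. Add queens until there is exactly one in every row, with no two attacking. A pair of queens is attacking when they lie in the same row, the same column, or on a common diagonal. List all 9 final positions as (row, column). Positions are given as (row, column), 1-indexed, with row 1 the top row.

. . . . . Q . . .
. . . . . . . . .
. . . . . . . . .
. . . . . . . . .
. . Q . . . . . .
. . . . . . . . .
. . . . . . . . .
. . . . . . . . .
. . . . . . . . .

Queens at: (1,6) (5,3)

(1,6) (2,2) (3,9) (4,5) (5,3) (6,8) (7,4) (8,7) (9,1)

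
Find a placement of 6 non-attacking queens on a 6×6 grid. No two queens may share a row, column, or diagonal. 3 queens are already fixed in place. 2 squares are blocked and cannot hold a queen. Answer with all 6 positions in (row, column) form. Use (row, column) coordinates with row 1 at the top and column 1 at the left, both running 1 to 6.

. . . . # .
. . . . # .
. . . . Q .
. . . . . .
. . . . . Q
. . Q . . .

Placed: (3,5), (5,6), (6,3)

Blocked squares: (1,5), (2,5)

Row 1: attacked by (3,5)→{3,5}; (5,6)→{2,6}; (6,3)→{3}. Blocked: 5. Safe: 1, 4. Place at column 4.
Row 2: attacked by (1,4)→{3,4,5}; (3,5)→{4,5,6}; (5,6)→{3,6}; (6,3)→{3}. Blocked: 5. Safe: 1, 2. Place at column 1.
Row 4: attacked by (1,4)→{1,4}; (2,1)→{1,3}; (3,5)→{4,5,6}; (5,6)→{5,6}; (6,3)→{1,3,5}. Safe: 2. Place at column 2.
Columns [4, 1, 5, 2, 6, 3], r−c [-3, 1, -2, 2, -1, 3], r+c [5, 3, 8, 6, 11, 9] are all distinct, so no two queens attack.

(1,4) (2,1) (3,5) (4,2) (5,6) (6,3)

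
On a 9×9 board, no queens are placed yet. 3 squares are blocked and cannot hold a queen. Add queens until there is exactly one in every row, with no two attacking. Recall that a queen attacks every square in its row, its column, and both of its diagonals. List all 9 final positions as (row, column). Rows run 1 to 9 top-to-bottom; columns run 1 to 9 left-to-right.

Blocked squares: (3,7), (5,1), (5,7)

(1,5) (2,7) (3,4) (4,1) (5,8) (6,2) (7,9) (8,6) (9,3)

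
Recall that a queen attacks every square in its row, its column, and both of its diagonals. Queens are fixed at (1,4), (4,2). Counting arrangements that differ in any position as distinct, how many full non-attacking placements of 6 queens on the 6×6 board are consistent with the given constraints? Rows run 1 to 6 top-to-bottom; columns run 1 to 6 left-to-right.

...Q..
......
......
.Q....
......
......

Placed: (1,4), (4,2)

1

Branch on row 2: col 1 → 1; col 6 → 0.
Sum: 1 + 0 = 1.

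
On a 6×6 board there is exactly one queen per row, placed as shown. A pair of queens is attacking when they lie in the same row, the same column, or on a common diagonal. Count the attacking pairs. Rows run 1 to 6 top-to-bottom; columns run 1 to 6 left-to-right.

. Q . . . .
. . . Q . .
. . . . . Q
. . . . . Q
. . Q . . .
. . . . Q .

2

Same column: (3,6)–(4,6) (column 6).
Same diagonal: (2,4)–(4,6) (|2−4| = |4−6| = 2).
Total attacking pairs: 2.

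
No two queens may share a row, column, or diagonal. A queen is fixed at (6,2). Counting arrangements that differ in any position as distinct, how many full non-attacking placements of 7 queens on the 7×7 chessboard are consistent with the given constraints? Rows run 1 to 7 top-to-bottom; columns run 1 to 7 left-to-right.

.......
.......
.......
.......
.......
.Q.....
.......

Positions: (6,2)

Branch on row 1: col 1 → 1; col 3 → 1; col 4 → 0; col 5 → 1; col 6 → 1.
Sum: 1 + 1 + 0 + 1 + 1 = 4.

4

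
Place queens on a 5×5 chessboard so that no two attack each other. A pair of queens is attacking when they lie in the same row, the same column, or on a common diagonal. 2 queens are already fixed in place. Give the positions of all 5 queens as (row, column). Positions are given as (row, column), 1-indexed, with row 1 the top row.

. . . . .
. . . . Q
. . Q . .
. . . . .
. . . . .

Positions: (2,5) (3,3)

(1,2) (2,5) (3,3) (4,1) (5,4)

Row 1: attacked by (2,5)→{4,5}; (3,3)→{1,3,5}. Safe: 2. Place at column 2.
Row 4: attacked by (1,2)→{2,5}; (2,5)→{3,5}; (3,3)→{2,3,4}. Safe: 1. Place at column 1.
Row 5: attacked by (1,2)→{2}; (2,5)→{2,5}; (3,3)→{1,3,5}; (4,1)→{1,2}. Safe: 4. Place at column 4.
Columns [2, 5, 3, 1, 4], r−c [-1, -3, 0, 3, 1], r+c [3, 7, 6, 5, 9] are all distinct, so no two queens attack.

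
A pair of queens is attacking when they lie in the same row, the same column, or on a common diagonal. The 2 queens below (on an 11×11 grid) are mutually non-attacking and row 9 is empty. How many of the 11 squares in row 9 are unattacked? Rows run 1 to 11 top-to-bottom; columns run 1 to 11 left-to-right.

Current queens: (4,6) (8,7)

6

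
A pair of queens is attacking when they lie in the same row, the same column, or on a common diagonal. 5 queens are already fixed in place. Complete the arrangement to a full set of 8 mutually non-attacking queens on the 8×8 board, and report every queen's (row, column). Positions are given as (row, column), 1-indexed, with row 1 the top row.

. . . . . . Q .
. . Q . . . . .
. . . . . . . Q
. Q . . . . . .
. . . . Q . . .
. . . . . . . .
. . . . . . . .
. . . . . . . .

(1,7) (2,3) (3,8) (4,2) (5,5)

Row 6: attacked by (1,7)→{2,7}; (2,3)→{3,7}; (3,8)→{5,8}; (4,2)→{2,4}; (5,5)→{4,5,6}. Safe: 1. Place at column 1.
Row 7: attacked by (1,7)→{1,7}; (2,3)→{3,8}; (3,8)→{4,8}; (4,2)→{2,5}; (5,5)→{3,5,7}; (6,1)→{1,2}. Safe: 6. Place at column 6.
Row 8: attacked by (1,7)→{7}; (2,3)→{3}; (3,8)→{3,8}; (4,2)→{2,6}; (5,5)→{2,5,8}; (6,1)→{1,3}; (7,6)→{5,6,7}. Safe: 4. Place at column 4.
Columns [7, 3, 8, 2, 5, 1, 6, 4], r−c [-6, -1, -5, 2, 0, 5, 1, 4], r+c [8, 5, 11, 6, 10, 7, 13, 12] are all distinct, so no two queens attack.

(1,7) (2,3) (3,8) (4,2) (5,5) (6,1) (7,6) (8,4)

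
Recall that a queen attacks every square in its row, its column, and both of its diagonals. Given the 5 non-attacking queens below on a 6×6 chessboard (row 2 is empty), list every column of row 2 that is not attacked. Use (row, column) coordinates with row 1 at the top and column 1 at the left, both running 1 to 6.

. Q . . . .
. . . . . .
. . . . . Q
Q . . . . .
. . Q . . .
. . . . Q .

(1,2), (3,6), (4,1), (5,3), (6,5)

(1,2) attacks row 2 at column 2 and diagonals 1, 3.
(3,6) attacks row 2 at column 6 and diagonals 5.
(4,1) attacks row 2 at column 1 and diagonals 3.
(5,3) attacks row 2 at column 3 and diagonals 6.
(6,5) attacks row 2 at column 5 and diagonals 1.
Attacked columns: {1, 2, 3, 5, 6}. Safe: {4}.

columns 4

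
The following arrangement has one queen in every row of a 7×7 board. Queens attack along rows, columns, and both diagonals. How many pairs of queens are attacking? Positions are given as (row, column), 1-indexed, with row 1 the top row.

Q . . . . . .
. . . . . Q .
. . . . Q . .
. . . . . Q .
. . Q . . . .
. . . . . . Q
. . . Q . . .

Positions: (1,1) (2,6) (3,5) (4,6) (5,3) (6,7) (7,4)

Same column: (2,6)–(4,6) (column 6).
Same diagonal: (2,6)–(3,5) (|2−3| = |6−5| = 1); (2,6)–(5,3) (|2−5| = |6−3| = 3); (3,5)–(4,6) (|3−4| = |5−6| = 1); (3,5)–(5,3) (|3−5| = |5−3| = 2).
Total attacking pairs: 5.

5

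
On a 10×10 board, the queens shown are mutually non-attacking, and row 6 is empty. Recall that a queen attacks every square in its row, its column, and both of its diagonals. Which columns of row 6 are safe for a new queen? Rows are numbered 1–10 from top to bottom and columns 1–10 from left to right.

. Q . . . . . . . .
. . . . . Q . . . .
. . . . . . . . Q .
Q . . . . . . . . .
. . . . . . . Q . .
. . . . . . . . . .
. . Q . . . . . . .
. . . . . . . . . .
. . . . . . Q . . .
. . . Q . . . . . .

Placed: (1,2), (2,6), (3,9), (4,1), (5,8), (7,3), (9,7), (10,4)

columns 5

(1,2) attacks row 6 at column 2 and diagonals 7.
(2,6) attacks row 6 at column 6 and diagonals 2, 10.
(3,9) attacks row 6 at column 9 and diagonals 6.
(4,1) attacks row 6 at column 1 and diagonals 3.
(5,8) attacks row 6 at column 8 and diagonals 7, 9.
(7,3) attacks row 6 at column 3 and diagonals 2, 4.
(9,7) attacks row 6 at column 7 and diagonals 4, 10.
(10,4) attacks row 6 at column 4 and diagonals 8.
Attacked columns: {1, 2, 3, 4, 6, 7, 8, 9, 10}. Safe: {5}.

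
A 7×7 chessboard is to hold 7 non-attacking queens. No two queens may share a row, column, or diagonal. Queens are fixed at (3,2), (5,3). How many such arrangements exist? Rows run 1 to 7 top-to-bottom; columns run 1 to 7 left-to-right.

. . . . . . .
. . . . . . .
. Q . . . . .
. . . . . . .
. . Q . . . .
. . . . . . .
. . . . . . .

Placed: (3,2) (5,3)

Branch on row 1: col 1 → 1; col 5 → 1; col 6 → 0.
Sum: 1 + 1 + 0 = 2.

2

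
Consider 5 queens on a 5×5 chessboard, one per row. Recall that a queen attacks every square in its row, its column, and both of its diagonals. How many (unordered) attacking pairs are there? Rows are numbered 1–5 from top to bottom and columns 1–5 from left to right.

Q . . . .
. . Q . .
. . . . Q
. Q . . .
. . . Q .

0

All columns are distinct and no two queens satisfy |Δrow| = |Δcol|, so no pair attacks.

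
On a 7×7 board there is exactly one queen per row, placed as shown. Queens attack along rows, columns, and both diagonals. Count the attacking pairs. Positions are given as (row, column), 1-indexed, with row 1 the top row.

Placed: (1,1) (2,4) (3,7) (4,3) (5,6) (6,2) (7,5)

0

All columns are distinct and no two queens satisfy |Δrow| = |Δcol|, so no pair attacks.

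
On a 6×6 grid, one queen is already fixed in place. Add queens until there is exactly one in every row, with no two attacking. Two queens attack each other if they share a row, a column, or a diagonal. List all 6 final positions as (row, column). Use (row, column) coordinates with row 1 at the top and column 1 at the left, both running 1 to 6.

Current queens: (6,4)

Row 1: attacked by (6,4)→{4}. Safe: 1, 2, 3, 5, 6. Place at column 3.
Row 2: attacked by (1,3)→{2,3,4}; (6,4)→{4}. Safe: 1, 5, 6. Place at column 6.
Row 3: attacked by (1,3)→{1,3,5}; (2,6)→{5,6}; (6,4)→{1,4}. Safe: 2. Place at column 2.
Row 4: attacked by (1,3)→{3,6}; (2,6)→{4,6}; (3,2)→{1,2,3}; (6,4)→{2,4,6}. Safe: 5. Place at column 5.
Row 5: attacked by (1,3)→{3}; (2,6)→{3,6}; (3,2)→{2,4}; (4,5)→{4,5,6}; (6,4)→{3,4,5}. Safe: 1. Place at column 1.
Columns [3, 6, 2, 5, 1, 4], r−c [-2, -4, 1, -1, 4, 2], r+c [4, 8, 5, 9, 6, 10] are all distinct, so no two queens attack.

(1,3) (2,6) (3,2) (4,5) (5,1) (6,4)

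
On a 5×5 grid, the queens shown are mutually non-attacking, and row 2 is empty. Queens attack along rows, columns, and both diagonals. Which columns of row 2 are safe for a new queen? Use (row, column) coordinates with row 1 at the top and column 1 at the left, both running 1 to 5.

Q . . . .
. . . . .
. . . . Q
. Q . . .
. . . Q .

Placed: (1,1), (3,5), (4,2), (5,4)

columns 3

(1,1) attacks row 2 at column 1 and diagonals 2.
(3,5) attacks row 2 at column 5 and diagonals 4.
(4,2) attacks row 2 at column 2 and diagonals 4.
(5,4) attacks row 2 at column 4 and diagonals 1.
Attacked columns: {1, 2, 4, 5}. Safe: {3}.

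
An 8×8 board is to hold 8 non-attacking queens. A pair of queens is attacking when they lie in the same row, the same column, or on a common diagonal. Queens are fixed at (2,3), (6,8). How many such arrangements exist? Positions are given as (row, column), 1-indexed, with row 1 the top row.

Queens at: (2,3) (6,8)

4

Branch on row 1: col 1 → 0; col 5 → 1; col 6 → 3; col 7 → 0.
Sum: 0 + 1 + 3 + 0 = 4.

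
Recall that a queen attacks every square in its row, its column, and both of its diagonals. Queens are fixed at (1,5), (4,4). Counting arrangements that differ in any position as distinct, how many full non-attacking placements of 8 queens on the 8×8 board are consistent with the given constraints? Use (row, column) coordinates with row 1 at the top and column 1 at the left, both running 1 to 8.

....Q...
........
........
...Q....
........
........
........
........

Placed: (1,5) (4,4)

Branch on row 2: col 1 → 1; col 3 → 1; col 7 → 2; col 8 → 0.
Sum: 1 + 1 + 2 + 0 = 4.

4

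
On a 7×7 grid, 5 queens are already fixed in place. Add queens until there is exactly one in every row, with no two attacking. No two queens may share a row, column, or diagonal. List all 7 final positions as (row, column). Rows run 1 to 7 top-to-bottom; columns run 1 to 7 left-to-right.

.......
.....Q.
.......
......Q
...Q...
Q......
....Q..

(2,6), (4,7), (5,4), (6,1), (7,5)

Row 1: attacked by (2,6)→{5,6,7}; (4,7)→{4,7}; (5,4)→{4}; (6,1)→{1,6}; (7,5)→{5}. Safe: 2, 3. Place at column 2.
Row 3: attacked by (1,2)→{2,4}; (2,6)→{5,6,7}; (4,7)→{6,7}; (5,4)→{2,4,6}; (6,1)→{1,4}; (7,5)→{1,5}. Safe: 3. Place at column 3.
Columns [2, 6, 3, 7, 4, 1, 5], r−c [-1, -4, 0, -3, 1, 5, 2], r+c [3, 8, 6, 11, 9, 7, 12] are all distinct, so no two queens attack.

(1,2) (2,6) (3,3) (4,7) (5,4) (6,1) (7,5)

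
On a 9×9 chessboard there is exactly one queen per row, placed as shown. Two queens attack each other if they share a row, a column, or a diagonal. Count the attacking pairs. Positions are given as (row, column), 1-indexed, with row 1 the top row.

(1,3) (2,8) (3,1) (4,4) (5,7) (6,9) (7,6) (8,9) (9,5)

3

Same column: (6,9)–(8,9) (column 9).
Same diagonal: (1,3)–(3,1) (|1−3| = |3−1| = 2); (1,3)–(5,7) (|1−5| = |3−7| = 4).
Total attacking pairs: 3.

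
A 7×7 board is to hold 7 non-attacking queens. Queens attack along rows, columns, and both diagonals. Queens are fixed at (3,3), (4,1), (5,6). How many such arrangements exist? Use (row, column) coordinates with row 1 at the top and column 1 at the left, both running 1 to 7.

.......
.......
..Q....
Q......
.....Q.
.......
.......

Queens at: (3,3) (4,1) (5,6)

1

Branch on row 1: col 7 → 1.
Sum: 1 = 1.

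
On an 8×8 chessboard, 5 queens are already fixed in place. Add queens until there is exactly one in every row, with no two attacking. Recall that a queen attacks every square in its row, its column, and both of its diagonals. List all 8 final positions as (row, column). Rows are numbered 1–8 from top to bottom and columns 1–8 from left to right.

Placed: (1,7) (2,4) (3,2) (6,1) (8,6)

Row 4: attacked by (1,7)→{4,7}; (2,4)→{2,4,6}; (3,2)→{1,2,3}; (6,1)→{1,3}; (8,6)→{2,6}. Safe: 5, 8. Place at column 5.
Row 5: attacked by (1,7)→{3,7}; (2,4)→{1,4,7}; (3,2)→{2,4}; (4,5)→{4,5,6}; (6,1)→{1,2}; (8,6)→{3,6}. Safe: 8. Place at column 8.
Row 7: attacked by (1,7)→{1,7}; (2,4)→{4}; (3,2)→{2,6}; (4,5)→{2,5,8}; (5,8)→{6,8}; (6,1)→{1,2}; (8,6)→{5,6,7}. Safe: 3. Place at column 3.
Columns [7, 4, 2, 5, 8, 1, 3, 6], r−c [-6, -2, 1, -1, -3, 5, 4, 2], r+c [8, 6, 5, 9, 13, 7, 10, 14] are all distinct, so no two queens attack.

(1,7) (2,4) (3,2) (4,5) (5,8) (6,1) (7,3) (8,6)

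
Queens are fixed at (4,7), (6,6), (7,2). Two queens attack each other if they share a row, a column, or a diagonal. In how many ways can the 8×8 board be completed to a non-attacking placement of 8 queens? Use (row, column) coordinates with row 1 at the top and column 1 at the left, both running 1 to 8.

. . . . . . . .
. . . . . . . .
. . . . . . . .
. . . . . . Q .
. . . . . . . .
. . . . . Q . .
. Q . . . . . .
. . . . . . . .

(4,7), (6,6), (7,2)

Branch on row 1: col 3 → 1; col 5 → 0.
Sum: 1 + 0 = 1.

1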